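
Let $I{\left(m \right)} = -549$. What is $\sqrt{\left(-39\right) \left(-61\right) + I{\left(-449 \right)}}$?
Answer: $\sqrt{1830} \approx 42.779$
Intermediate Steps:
$\sqrt{\left(-39\right) \left(-61\right) + I{\left(-449 \right)}} = \sqrt{\left(-39\right) \left(-61\right) - 549} = \sqrt{2379 - 549} = \sqrt{1830}$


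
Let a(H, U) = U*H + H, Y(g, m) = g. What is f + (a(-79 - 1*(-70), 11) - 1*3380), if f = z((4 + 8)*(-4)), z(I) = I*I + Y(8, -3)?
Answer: -1176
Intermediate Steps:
a(H, U) = H + H*U (a(H, U) = H*U + H = H + H*U)
z(I) = 8 + I² (z(I) = I*I + 8 = I² + 8 = 8 + I²)
f = 2312 (f = 8 + ((4 + 8)*(-4))² = 8 + (12*(-4))² = 8 + (-48)² = 8 + 2304 = 2312)
f + (a(-79 - 1*(-70), 11) - 1*3380) = 2312 + ((-79 - 1*(-70))*(1 + 11) - 1*3380) = 2312 + ((-79 + 70)*12 - 3380) = 2312 + (-9*12 - 3380) = 2312 + (-108 - 3380) = 2312 - 3488 = -1176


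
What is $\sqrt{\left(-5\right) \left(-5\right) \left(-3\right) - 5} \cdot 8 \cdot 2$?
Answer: $64 i \sqrt{5} \approx 143.11 i$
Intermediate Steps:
$\sqrt{\left(-5\right) \left(-5\right) \left(-3\right) - 5} \cdot 8 \cdot 2 = \sqrt{25 \left(-3\right) - 5} \cdot 8 \cdot 2 = \sqrt{-75 - 5} \cdot 8 \cdot 2 = \sqrt{-80} \cdot 8 \cdot 2 = 4 i \sqrt{5} \cdot 8 \cdot 2 = 32 i \sqrt{5} \cdot 2 = 64 i \sqrt{5}$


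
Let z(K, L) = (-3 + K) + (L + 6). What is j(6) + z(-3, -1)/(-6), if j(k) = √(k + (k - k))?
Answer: ⅙ + √6 ≈ 2.6162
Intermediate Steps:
j(k) = √k (j(k) = √(k + 0) = √k)
z(K, L) = 3 + K + L (z(K, L) = (-3 + K) + (6 + L) = 3 + K + L)
j(6) + z(-3, -1)/(-6) = √6 + (3 - 3 - 1)/(-6) = √6 - ⅙*(-1) = √6 + ⅙ = ⅙ + √6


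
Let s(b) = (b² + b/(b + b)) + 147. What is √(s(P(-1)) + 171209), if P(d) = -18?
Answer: √686722/2 ≈ 414.34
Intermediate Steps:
s(b) = 295/2 + b² (s(b) = (b² + b/((2*b))) + 147 = (b² + (1/(2*b))*b) + 147 = (b² + ½) + 147 = (½ + b²) + 147 = 295/2 + b²)
√(s(P(-1)) + 171209) = √((295/2 + (-18)²) + 171209) = √((295/2 + 324) + 171209) = √(943/2 + 171209) = √(343361/2) = √686722/2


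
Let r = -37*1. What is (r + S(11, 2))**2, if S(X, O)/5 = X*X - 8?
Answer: 278784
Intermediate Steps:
S(X, O) = -40 + 5*X**2 (S(X, O) = 5*(X*X - 8) = 5*(X**2 - 8) = 5*(-8 + X**2) = -40 + 5*X**2)
r = -37
(r + S(11, 2))**2 = (-37 + (-40 + 5*11**2))**2 = (-37 + (-40 + 5*121))**2 = (-37 + (-40 + 605))**2 = (-37 + 565)**2 = 528**2 = 278784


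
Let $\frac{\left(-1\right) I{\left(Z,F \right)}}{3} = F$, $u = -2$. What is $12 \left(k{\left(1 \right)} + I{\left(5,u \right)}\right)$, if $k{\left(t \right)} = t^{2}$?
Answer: $84$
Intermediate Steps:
$I{\left(Z,F \right)} = - 3 F$
$12 \left(k{\left(1 \right)} + I{\left(5,u \right)}\right) = 12 \left(1^{2} - -6\right) = 12 \left(1 + 6\right) = 12 \cdot 7 = 84$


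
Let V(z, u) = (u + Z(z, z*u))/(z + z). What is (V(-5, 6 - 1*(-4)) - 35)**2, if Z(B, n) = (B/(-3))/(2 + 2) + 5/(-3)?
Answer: 82369/64 ≈ 1287.0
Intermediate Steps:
Z(B, n) = -5/3 - B/12 (Z(B, n) = (B*(-1/3))/4 + 5*(-1/3) = -B/3*(1/4) - 5/3 = -B/12 - 5/3 = -5/3 - B/12)
V(z, u) = (-5/3 + u - z/12)/(2*z) (V(z, u) = (u + (-5/3 - z/12))/(z + z) = (-5/3 + u - z/12)/((2*z)) = (-5/3 + u - z/12)*(1/(2*z)) = (-5/3 + u - z/12)/(2*z))
(V(-5, 6 - 1*(-4)) - 35)**2 = ((1/24)*(-20 - 1*(-5) + 12*(6 - 1*(-4)))/(-5) - 35)**2 = ((1/24)*(-1/5)*(-20 + 5 + 12*(6 + 4)) - 35)**2 = ((1/24)*(-1/5)*(-20 + 5 + 12*10) - 35)**2 = ((1/24)*(-1/5)*(-20 + 5 + 120) - 35)**2 = ((1/24)*(-1/5)*105 - 35)**2 = (-7/8 - 35)**2 = (-287/8)**2 = 82369/64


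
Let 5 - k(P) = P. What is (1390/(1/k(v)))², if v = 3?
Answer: 7728400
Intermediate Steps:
k(P) = 5 - P
(1390/(1/k(v)))² = (1390/(1/(5 - 1*3)))² = (1390/(1/(5 - 3)))² = (1390/(1/2))² = (1390/(½))² = (1390*2)² = 2780² = 7728400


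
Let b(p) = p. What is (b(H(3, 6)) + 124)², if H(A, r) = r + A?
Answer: 17689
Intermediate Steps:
H(A, r) = A + r
(b(H(3, 6)) + 124)² = ((3 + 6) + 124)² = (9 + 124)² = 133² = 17689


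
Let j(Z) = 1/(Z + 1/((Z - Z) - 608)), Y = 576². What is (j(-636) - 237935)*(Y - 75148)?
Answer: -23611533343120844/386689 ≈ -6.1061e+10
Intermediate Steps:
Y = 331776
j(Z) = 1/(-1/608 + Z) (j(Z) = 1/(Z + 1/(0 - 608)) = 1/(Z + 1/(-608)) = 1/(Z - 1/608) = 1/(-1/608 + Z))
(j(-636) - 237935)*(Y - 75148) = (608/(-1 + 608*(-636)) - 237935)*(331776 - 75148) = (608/(-1 - 386688) - 237935)*256628 = (608/(-386689) - 237935)*256628 = (608*(-1/386689) - 237935)*256628 = (-608/386689 - 237935)*256628 = -92006847823/386689*256628 = -23611533343120844/386689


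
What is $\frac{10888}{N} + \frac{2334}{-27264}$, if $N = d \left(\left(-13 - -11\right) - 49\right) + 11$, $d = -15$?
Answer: $\frac{6146651}{440768} \approx 13.945$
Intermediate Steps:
$N = 776$ ($N = - 15 \left(\left(-13 - -11\right) - 49\right) + 11 = - 15 \left(\left(-13 + 11\right) - 49\right) + 11 = - 15 \left(-2 - 49\right) + 11 = \left(-15\right) \left(-51\right) + 11 = 765 + 11 = 776$)
$\frac{10888}{N} + \frac{2334}{-27264} = \frac{10888}{776} + \frac{2334}{-27264} = 10888 \cdot \frac{1}{776} + 2334 \left(- \frac{1}{27264}\right) = \frac{1361}{97} - \frac{389}{4544} = \frac{6146651}{440768}$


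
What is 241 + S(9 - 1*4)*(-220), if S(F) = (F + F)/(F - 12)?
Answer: 3887/7 ≈ 555.29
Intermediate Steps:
S(F) = 2*F/(-12 + F) (S(F) = (2*F)/(-12 + F) = 2*F/(-12 + F))
241 + S(9 - 1*4)*(-220) = 241 + (2*(9 - 1*4)/(-12 + (9 - 1*4)))*(-220) = 241 + (2*(9 - 4)/(-12 + (9 - 4)))*(-220) = 241 + (2*5/(-12 + 5))*(-220) = 241 + (2*5/(-7))*(-220) = 241 + (2*5*(-⅐))*(-220) = 241 - 10/7*(-220) = 241 + 2200/7 = 3887/7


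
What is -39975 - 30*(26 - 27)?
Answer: -39945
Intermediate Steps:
-39975 - 30*(26 - 27) = -39975 - 30*(-1) = -39975 + 30 = -39945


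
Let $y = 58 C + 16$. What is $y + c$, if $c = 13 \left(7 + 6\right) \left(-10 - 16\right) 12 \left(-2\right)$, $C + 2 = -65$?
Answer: $101586$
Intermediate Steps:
$C = -67$ ($C = -2 - 65 = -67$)
$c = 105456$ ($c = 13 \cdot 13 \left(-26\right) \left(-24\right) = 13 \left(-338\right) \left(-24\right) = \left(-4394\right) \left(-24\right) = 105456$)
$y = -3870$ ($y = 58 \left(-67\right) + 16 = -3886 + 16 = -3870$)
$y + c = -3870 + 105456 = 101586$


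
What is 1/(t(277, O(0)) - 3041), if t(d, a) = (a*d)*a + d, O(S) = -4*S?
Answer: -1/2764 ≈ -0.00036179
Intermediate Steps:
t(d, a) = d + d*a² (t(d, a) = d*a² + d = d + d*a²)
1/(t(277, O(0)) - 3041) = 1/(277*(1 + (-4*0)²) - 3041) = 1/(277*(1 + 0²) - 3041) = 1/(277*(1 + 0) - 3041) = 1/(277*1 - 3041) = 1/(277 - 3041) = 1/(-2764) = -1/2764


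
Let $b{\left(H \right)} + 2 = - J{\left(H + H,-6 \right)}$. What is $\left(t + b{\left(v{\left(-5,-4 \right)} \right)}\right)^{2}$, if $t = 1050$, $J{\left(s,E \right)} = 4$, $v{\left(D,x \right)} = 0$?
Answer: $1089936$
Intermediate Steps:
$b{\left(H \right)} = -6$ ($b{\left(H \right)} = -2 - 4 = -6$)
$\left(t + b{\left(v{\left(-5,-4 \right)} \right)}\right)^{2} = \left(1050 - 6\right)^{2} = 1044^{2} = 1089936$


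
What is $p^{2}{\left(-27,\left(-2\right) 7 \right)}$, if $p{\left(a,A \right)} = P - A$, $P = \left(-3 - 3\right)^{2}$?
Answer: $2500$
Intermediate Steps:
$P = 36$ ($P = \left(-6\right)^{2} = 36$)
$p{\left(a,A \right)} = 36 - A$
$p^{2}{\left(-27,\left(-2\right) 7 \right)} = \left(36 - \left(-2\right) 7\right)^{2} = \left(36 - -14\right)^{2} = \left(36 + 14\right)^{2} = 50^{2} = 2500$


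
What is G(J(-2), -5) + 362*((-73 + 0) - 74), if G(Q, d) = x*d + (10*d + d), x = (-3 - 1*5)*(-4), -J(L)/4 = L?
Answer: -53429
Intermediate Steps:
J(L) = -4*L
x = 32 (x = (-3 - 5)*(-4) = -8*(-4) = 32)
G(Q, d) = 43*d (G(Q, d) = 32*d + (10*d + d) = 32*d + 11*d = 43*d)
G(J(-2), -5) + 362*((-73 + 0) - 74) = 43*(-5) + 362*((-73 + 0) - 74) = -215 + 362*(-73 - 74) = -215 + 362*(-147) = -215 - 53214 = -53429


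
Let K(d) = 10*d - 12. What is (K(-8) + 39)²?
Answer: 2809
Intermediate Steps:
K(d) = -12 + 10*d
(K(-8) + 39)² = ((-12 + 10*(-8)) + 39)² = ((-12 - 80) + 39)² = (-92 + 39)² = (-53)² = 2809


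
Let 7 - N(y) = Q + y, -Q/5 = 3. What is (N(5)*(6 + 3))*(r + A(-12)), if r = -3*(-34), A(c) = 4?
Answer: 16218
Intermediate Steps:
Q = -15 (Q = -5*3 = -15)
r = 102
N(y) = 22 - y (N(y) = 7 - (-15 + y) = 7 + (15 - y) = 22 - y)
(N(5)*(6 + 3))*(r + A(-12)) = ((22 - 1*5)*(6 + 3))*(102 + 4) = ((22 - 5)*9)*106 = (17*9)*106 = 153*106 = 16218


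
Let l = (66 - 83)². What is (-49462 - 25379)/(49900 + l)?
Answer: -74841/50189 ≈ -1.4912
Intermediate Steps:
l = 289 (l = (-17)² = 289)
(-49462 - 25379)/(49900 + l) = (-49462 - 25379)/(49900 + 289) = -74841/50189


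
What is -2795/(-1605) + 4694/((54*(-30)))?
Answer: -100199/86670 ≈ -1.1561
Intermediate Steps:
-2795/(-1605) + 4694/((54*(-30))) = -2795*(-1/1605) + 4694/(-1620) = 559/321 + 4694*(-1/1620) = 559/321 - 2347/810 = -100199/86670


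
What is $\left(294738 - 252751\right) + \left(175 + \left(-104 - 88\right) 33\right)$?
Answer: $35826$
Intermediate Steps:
$\left(294738 - 252751\right) + \left(175 + \left(-104 - 88\right) 33\right) = 41987 + \left(175 - 6336\right) = 41987 - 6161 = 35826$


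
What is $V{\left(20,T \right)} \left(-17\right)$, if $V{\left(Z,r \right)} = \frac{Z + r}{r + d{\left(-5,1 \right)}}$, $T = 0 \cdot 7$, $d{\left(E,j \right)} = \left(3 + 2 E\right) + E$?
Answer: $\frac{85}{3} \approx 28.333$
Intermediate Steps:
$d{\left(E,j \right)} = 3 + 3 E$
$T = 0$
$V{\left(Z,r \right)} = \frac{Z + r}{-12 + r}$ ($V{\left(Z,r \right)} = \frac{Z + r}{r + \left(3 + 3 \left(-5\right)\right)} = \frac{Z + r}{r + \left(3 - 15\right)} = \frac{Z + r}{r - 12} = \frac{Z + r}{-12 + r}$)
$V{\left(20,T \right)} \left(-17\right) = \frac{20 + 0}{-12 + 0} \left(-17\right) = \frac{1}{-12} \cdot 20 \left(-17\right) = \left(- \frac{1}{12}\right) 20 \left(-17\right) = \left(- \frac{5}{3}\right) \left(-17\right) = \frac{85}{3}$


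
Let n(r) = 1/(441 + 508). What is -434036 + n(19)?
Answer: -411900163/949 ≈ -4.3404e+5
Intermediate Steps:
n(r) = 1/949
-434036 + n(19) = -434036 + 1/949 = -411900163/949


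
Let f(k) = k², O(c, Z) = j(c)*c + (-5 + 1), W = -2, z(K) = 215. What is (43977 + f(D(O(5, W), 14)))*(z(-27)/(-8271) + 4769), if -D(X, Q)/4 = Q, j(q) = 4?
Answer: 1858333840792/8271 ≈ 2.2468e+8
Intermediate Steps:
O(c, Z) = -4 + 4*c (O(c, Z) = 4*c + (-5 + 1) = 4*c - 4 = -4 + 4*c)
D(X, Q) = -4*Q
(43977 + f(D(O(5, W), 14)))*(z(-27)/(-8271) + 4769) = (43977 + (-4*14)²)*(215/(-8271) + 4769) = (43977 + (-56)²)*(215*(-1/8271) + 4769) = (43977 + 3136)*(-215/8271 + 4769) = 47113*(39444184/8271) = 1858333840792/8271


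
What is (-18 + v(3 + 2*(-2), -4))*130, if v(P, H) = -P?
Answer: -2210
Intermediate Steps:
(-18 + v(3 + 2*(-2), -4))*130 = (-18 - (3 + 2*(-2)))*130 = (-18 - (3 - 4))*130 = (-18 - 1*(-1))*130 = (-18 + 1)*130 = -17*130 = -2210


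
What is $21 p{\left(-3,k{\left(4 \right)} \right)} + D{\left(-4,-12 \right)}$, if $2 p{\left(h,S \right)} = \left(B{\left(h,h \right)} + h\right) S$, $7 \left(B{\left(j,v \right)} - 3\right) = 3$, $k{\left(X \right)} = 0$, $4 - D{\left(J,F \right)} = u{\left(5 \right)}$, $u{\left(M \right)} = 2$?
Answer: $2$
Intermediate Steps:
$D{\left(J,F \right)} = 2$ ($D{\left(J,F \right)} = 4 - 2 = 2$)
$B{\left(j,v \right)} = \frac{24}{7}$ ($B{\left(j,v \right)} = 3 + \frac{1}{7} \cdot 3 = 3 + \frac{3}{7} = \frac{24}{7}$)
$p{\left(h,S \right)} = \frac{S \left(\frac{24}{7} + h\right)}{2}$ ($p{\left(h,S \right)} = \frac{\left(\frac{24}{7} + h\right) S}{2} = \frac{S \left(\frac{24}{7} + h\right)}{2}$)
$21 p{\left(-3,k{\left(4 \right)} \right)} + D{\left(-4,-12 \right)} = 21 \cdot \frac{1}{14} \cdot 0 \left(24 + 7 \left(-3\right)\right) + 2 = 21 \cdot \frac{1}{14} \cdot 0 \left(24 - 21\right) + 2 = 21 \cdot \frac{1}{14} \cdot 0 \cdot 3 + 2 = 21 \cdot 0 + 2 = 0 + 2 = 2$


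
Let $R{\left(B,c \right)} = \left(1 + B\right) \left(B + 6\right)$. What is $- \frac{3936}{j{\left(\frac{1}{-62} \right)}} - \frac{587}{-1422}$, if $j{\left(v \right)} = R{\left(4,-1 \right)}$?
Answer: $- \frac{2783821}{35550} \approx -78.307$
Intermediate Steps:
$R{\left(B,c \right)} = \left(1 + B\right) \left(6 + B\right)$
$j{\left(v \right)} = 50$ ($j{\left(v \right)} = 6 + 4^{2} + 7 \cdot 4 = 6 + 16 + 28 = 50$)
$- \frac{3936}{j{\left(\frac{1}{-62} \right)}} - \frac{587}{-1422} = - \frac{3936}{50} - \frac{587}{-1422} = \left(-3936\right) \frac{1}{50} - - \frac{587}{1422} = - \frac{1968}{25} + \frac{587}{1422} = - \frac{2783821}{35550}$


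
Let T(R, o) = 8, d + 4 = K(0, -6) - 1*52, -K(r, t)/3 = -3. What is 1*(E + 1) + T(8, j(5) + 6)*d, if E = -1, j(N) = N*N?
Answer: -376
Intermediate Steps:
j(N) = N²
K(r, t) = 9 (K(r, t) = -3*(-3) = 9)
d = -47 (d = -4 + (9 - 1*52) = -4 + (9 - 52) = -4 - 43 = -47)
1*(E + 1) + T(8, j(5) + 6)*d = 1*(-1 + 1) + 8*(-47) = 1*0 - 376 = 0 - 376 = -376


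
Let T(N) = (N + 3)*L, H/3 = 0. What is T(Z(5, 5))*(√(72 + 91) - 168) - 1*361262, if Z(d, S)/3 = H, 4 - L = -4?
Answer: -365294 + 24*√163 ≈ -3.6499e+5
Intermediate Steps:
L = 8 (L = 4 - 1*(-4) = 4 + 4 = 8)
H = 0 (H = 3*0 = 0)
Z(d, S) = 0 (Z(d, S) = 3*0 = 0)
T(N) = 24 + 8*N (T(N) = (N + 3)*8 = (3 + N)*8 = 24 + 8*N)
T(Z(5, 5))*(√(72 + 91) - 168) - 1*361262 = (24 + 8*0)*(√(72 + 91) - 168) - 1*361262 = (24 + 0)*(√163 - 168) - 361262 = 24*(-168 + √163) - 361262 = (-4032 + 24*√163) - 361262 = -365294 + 24*√163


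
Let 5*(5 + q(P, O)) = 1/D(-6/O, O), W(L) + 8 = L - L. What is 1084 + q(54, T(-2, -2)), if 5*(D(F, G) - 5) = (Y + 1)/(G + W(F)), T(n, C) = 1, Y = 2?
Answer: 185595/172 ≈ 1079.0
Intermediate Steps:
W(L) = -8 (W(L) = -8 + (L - L) = -8 + 0 = -8)
D(F, G) = 5 + 3/(5*(-8 + G)) (D(F, G) = 5 + ((2 + 1)/(G - 8))/5 = 5 + (3/(-8 + G))/5 = 5 + 3/(5*(-8 + G)))
q(P, O) = -5 + (-8 + O)/(-197 + 25*O) (q(P, O) = -5 + 1/(5*(((-197 + 25*O)/(5*(-8 + O))))) = -5 + (5*(-8 + O)/(-197 + 25*O))/5 = -5 + (-8 + O)/(-197 + 25*O))
1084 + q(54, T(-2, -2)) = 1084 + (977 - 124*1)/(-197 + 25*1) = 1084 + (977 - 124)/(-197 + 25) = 1084 + 853/(-172) = 1084 - 1/172*853 = 1084 - 853/172 = 185595/172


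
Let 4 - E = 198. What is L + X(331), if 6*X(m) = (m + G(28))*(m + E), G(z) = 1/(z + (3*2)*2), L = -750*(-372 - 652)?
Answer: 186134017/240 ≈ 7.7556e+5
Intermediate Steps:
L = 768000 (L = -750*(-1024) = 768000)
E = -194 (E = 4 - 1*198 = 4 - 198 = -194)
G(z) = 1/(12 + z) (G(z) = 1/(z + 6*2) = 1/(z + 12) = 1/(12 + z))
X(m) = (-194 + m)*(1/40 + m)/6 (X(m) = ((m + 1/(12 + 28))*(m - 194))/6 = ((m + 1/40)*(-194 + m))/6 = ((1/40 + m)*(-194 + m))/6 = ((-194 + m)*(1/40 + m))/6 = (-194 + m)*(1/40 + m)/6)
L + X(331) = 768000 + (-97/120 - 7759/240*331 + (1/6)*331**2) = 768000 + (-97/120 - 2568229/240 + (1/6)*109561) = 768000 + (-97/120 - 2568229/240 + 109561/6) = 768000 + 1814017/240 = 186134017/240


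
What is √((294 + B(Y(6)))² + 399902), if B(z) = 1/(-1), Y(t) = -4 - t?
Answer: √485751 ≈ 696.96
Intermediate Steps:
B(z) = -1
√((294 + B(Y(6)))² + 399902) = √((294 - 1)² + 399902) = √(293² + 399902) = √(85849 + 399902) = √485751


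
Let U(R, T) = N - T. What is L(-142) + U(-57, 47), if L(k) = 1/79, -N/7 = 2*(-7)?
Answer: 4030/79 ≈ 51.013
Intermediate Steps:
N = 98 (N = -14*(-7) = -7*(-14) = 98)
L(k) = 1/79
U(R, T) = 98 - T
L(-142) + U(-57, 47) = 1/79 + (98 - 1*47) = 1/79 + (98 - 47) = 1/79 + 51 = 4030/79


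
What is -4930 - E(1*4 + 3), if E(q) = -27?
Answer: -4903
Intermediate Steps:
-4930 - E(1*4 + 3) = -4930 - 1*(-27) = -4930 + 27 = -4903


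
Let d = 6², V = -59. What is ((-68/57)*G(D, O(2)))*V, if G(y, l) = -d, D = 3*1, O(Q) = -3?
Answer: -48144/19 ≈ -2533.9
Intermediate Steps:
d = 36
D = 3
G(y, l) = -36 (G(y, l) = -1*36 = -36)
((-68/57)*G(D, O(2)))*V = (-68/57*(-36))*(-59) = (-68*1/57*(-36))*(-59) = -68/57*(-36)*(-59) = (816/19)*(-59) = -48144/19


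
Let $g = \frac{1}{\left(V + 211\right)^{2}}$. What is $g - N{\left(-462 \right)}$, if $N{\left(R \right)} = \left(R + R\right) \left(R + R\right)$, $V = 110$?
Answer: $- \frac{87973932815}{103041} \approx -8.5378 \cdot 10^{5}$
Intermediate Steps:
$N{\left(R \right)} = 4 R^{2}$ ($N{\left(R \right)} = 2 R 2 R = 4 R^{2}$)
$g = \frac{1}{103041}$ ($g = \frac{1}{\left(110 + 211\right)^{2}} = \frac{1}{321^{2}} = \frac{1}{103041} \approx 9.7049 \cdot 10^{-6}$)
$g - N{\left(-462 \right)} = \frac{1}{103041} - 4 \left(-462\right)^{2} = \frac{1}{103041} - 4 \cdot 213444 = \frac{1}{103041} - 853776 = - \frac{87973932815}{103041}$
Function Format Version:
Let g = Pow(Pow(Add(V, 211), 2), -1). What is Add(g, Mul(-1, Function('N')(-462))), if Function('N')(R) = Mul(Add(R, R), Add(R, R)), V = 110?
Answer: Rational(-87973932815, 103041) ≈ -8.5378e+5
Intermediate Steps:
Function('N')(R) = Mul(4, Pow(R, 2)) (Function('N')(R) = Mul(Mul(2, R), Mul(2, R)) = Mul(4, Pow(R, 2)))
g = Rational(1, 103041) (g = Pow(Pow(Add(110, 211), 2), -1) = Pow(Pow(321, 2), -1) = Pow(103041, -1) = Rational(1, 103041) ≈ 9.7049e-6)
Add(g, Mul(-1, Function('N')(-462))) = Add(Rational(1, 103041), Mul(-1, Mul(4, Pow(-462, 2)))) = Add(Rational(1, 103041), Mul(-1, Mul(4, 213444))) = Add(Rational(1, 103041), Mul(-1, 853776)) = Add(Rational(1, 103041), -853776) = Rational(-87973932815, 103041)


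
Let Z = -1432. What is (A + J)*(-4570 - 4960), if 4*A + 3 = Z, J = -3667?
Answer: 76730795/2 ≈ 3.8365e+7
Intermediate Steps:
A = -1435/4 (A = -3/4 + (1/4)*(-1432) = -3/4 - 358 = -1435/4 ≈ -358.75)
(A + J)*(-4570 - 4960) = (-1435/4 - 3667)*(-4570 - 4960) = -16103/4*(-9530) = 76730795/2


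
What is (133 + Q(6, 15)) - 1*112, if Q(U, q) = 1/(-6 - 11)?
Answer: 356/17 ≈ 20.941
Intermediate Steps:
Q(U, q) = -1/17 (Q(U, q) = 1/(-17) = -1/17)
(133 + Q(6, 15)) - 1*112 = (133 - 1/17) - 1*112 = 2260/17 - 112 = 356/17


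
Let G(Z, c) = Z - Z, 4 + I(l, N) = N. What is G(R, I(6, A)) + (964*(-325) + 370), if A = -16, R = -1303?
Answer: -312930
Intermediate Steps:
I(l, N) = -4 + N
G(Z, c) = 0
G(R, I(6, A)) + (964*(-325) + 370) = 0 + (964*(-325) + 370) = 0 + (-313300 + 370) = 0 - 312930 = -312930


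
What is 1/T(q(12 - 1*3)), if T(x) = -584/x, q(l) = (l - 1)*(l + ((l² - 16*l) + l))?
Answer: 45/73 ≈ 0.61644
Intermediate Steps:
q(l) = (-1 + l)*(l² - 14*l) (q(l) = (-1 + l)*(l + (l² - 15*l)) = (-1 + l)*(l² - 14*l))
1/T(q(12 - 1*3)) = 1/(-584*1/((12 - 1*3)*(14 + (12 - 1*3)² - 15*(12 - 1*3)))) = 1/(-584*1/((12 - 3)*(14 + (12 - 3)² - 15*(12 - 3)))) = 1/(-584*1/(9*(14 + 9² - 15*9))) = 1/(-584*1/(9*(14 + 81 - 135))) = 1/(-584/(9*(-40))) = 1/(-584/(-360)) = 1/(-584*(-1/360)) = 1/(73/45) = 45/73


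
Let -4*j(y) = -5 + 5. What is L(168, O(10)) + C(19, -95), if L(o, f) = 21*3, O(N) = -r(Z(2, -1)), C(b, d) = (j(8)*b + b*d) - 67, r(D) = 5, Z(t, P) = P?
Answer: -1809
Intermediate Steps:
j(y) = 0 (j(y) = -(-5 + 5)/4 = -¼*0 = 0)
C(b, d) = -67 + b*d (C(b, d) = (0*b + b*d) - 67 = (0 + b*d) - 67 = b*d - 67 = -67 + b*d)
O(N) = -5 (O(N) = -1*5 = -5)
L(o, f) = 63
L(168, O(10)) + C(19, -95) = 63 + (-67 + 19*(-95)) = 63 + (-67 - 1805) = 63 - 1872 = -1809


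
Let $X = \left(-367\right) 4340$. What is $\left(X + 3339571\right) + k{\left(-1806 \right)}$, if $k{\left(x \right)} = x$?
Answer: $1744985$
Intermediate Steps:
$X = -1592780$
$\left(X + 3339571\right) + k{\left(-1806 \right)} = \left(-1592780 + 3339571\right) - 1806 = 1746791 - 1806 = 1744985$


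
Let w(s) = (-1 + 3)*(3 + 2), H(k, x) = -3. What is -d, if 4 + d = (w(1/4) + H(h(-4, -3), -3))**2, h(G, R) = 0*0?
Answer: -45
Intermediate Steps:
h(G, R) = 0
w(s) = 10 (w(s) = 2*5 = 10)
d = 45 (d = -4 + (10 - 3)**2 = -4 + 7**2 = -4 + 49 = 45)
-d = -1*45 = -45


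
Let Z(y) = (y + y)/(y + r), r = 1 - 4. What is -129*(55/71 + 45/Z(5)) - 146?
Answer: -99892/71 ≈ -1406.9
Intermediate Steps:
r = -3
Z(y) = 2*y/(-3 + y) (Z(y) = (y + y)/(y - 3) = (2*y)/(-3 + y) = 2*y/(-3 + y))
-129*(55/71 + 45/Z(5)) - 146 = -129*(55/71 + 45/((2*5/(-3 + 5)))) - 146 = -129*(55*(1/71) + 45/((2*5/2))) - 146 = -129*(55/71 + 45/((2*5*(½)))) - 146 = -129*(55/71 + 45/5) - 146 = -129*(55/71 + 45*(⅕)) - 146 = -129*(55/71 + 9) - 146 = -129*694/71 - 146 = -89526/71 - 146 = -99892/71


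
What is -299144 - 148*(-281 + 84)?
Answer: -269988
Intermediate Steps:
-299144 - 148*(-281 + 84) = -299144 - 148*(-197) = -299144 - 1*(-29156) = -299144 + 29156 = -269988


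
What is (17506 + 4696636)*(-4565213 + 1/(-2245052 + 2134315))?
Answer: -2383177880598009444/110737 ≈ -2.1521e+13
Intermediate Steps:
(17506 + 4696636)*(-4565213 + 1/(-2245052 + 2134315)) = 4714142*(-4565213 + 1/(-110737)) = 4714142*(-4565213 - 1/110737) = 4714142*(-505537991982/110737) = -2383177880598009444/110737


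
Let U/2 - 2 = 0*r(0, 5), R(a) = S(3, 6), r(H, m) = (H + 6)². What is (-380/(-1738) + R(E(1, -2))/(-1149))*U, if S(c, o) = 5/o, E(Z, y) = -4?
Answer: 2611030/2995443 ≈ 0.87167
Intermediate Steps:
r(H, m) = (6 + H)²
R(a) = ⅚ (R(a) = 5/6 = 5*(⅙) = ⅚)
U = 4 (U = 4 + 2*(0*(6 + 0)²) = 4 + 2*(0*6²) = 4 + 2*(0*36) = 4 + 2*0 = 4 + 0 = 4)
(-380/(-1738) + R(E(1, -2))/(-1149))*U = (-380/(-1738) + (⅚)/(-1149))*4 = (-380*(-1/1738) + (⅚)*(-1/1149))*4 = (190/869 - 5/6894)*4 = (1305515/5990886)*4 = 2611030/2995443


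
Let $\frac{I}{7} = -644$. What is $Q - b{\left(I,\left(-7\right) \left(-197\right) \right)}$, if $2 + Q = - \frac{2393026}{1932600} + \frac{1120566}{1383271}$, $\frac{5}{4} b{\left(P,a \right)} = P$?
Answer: $\frac{4817266144447897}{1336654767300} \approx 3604.0$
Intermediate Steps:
$I = -4508$ ($I = 7 \left(-644\right) = -4508$)
$b{\left(P,a \right)} = \frac{4 P}{5}$
$Q = - \frac{3245608342823}{1336654767300}$ ($Q = -2 + \left(- \frac{2393026}{1932600} + \frac{1120566}{1383271}\right) = -2 + \left(\left(-2393026\right) \frac{1}{1932600} + 1120566 \cdot \frac{1}{1383271}\right) = -2 + \left(- \frac{1196513}{966300} + \frac{1120566}{1383271}\right) = -2 - \frac{572298808223}{1336654767300} = - \frac{3245608342823}{1336654767300} \approx -2.4282$)
$Q - b{\left(I,\left(-7\right) \left(-197\right) \right)} = - \frac{3245608342823}{1336654767300} - \frac{4}{5} \left(-4508\right) = - \frac{3245608342823}{1336654767300} - - \frac{18032}{5} = - \frac{3245608342823}{1336654767300} + \frac{18032}{5} = \frac{4817266144447897}{1336654767300}$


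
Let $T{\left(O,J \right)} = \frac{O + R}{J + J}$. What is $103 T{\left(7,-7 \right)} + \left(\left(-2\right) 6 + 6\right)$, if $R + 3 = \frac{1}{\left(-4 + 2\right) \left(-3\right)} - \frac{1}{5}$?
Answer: $- \frac{2111}{60} \approx -35.183$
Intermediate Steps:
$R = - \frac{91}{30}$ ($R = -3 - \left(\frac{1}{5} - \frac{1}{\left(-4 + 2\right) \left(-3\right)}\right) = -3 - \left(\frac{1}{5} - \frac{1}{-2} \left(- \frac{1}{3}\right)\right) = -3 - \frac{1}{30} = - \frac{91}{30} \approx -3.0333$)
$T{\left(O,J \right)} = \frac{- \frac{91}{30} + O}{2 J}$ ($T{\left(O,J \right)} = \frac{O - \frac{91}{30}}{J + J} = \frac{- \frac{91}{30} + O}{2 J}$)
$103 T{\left(7,-7 \right)} + \left(\left(-2\right) 6 + 6\right) = 103 \frac{-91 + 30 \cdot 7}{60 \left(-7\right)} + \left(\left(-2\right) 6 + 6\right) = 103 \cdot \frac{1}{60} \left(- \frac{1}{7}\right) \left(-91 + 210\right) + \left(-12 + 6\right) = 103 \cdot \frac{1}{60} \left(- \frac{1}{7}\right) 119 - 6 = 103 \left(- \frac{17}{60}\right) - 6 = - \frac{1751}{60} - 6 = - \frac{2111}{60}$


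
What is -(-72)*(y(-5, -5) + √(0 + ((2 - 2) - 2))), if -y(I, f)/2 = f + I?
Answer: 1440 + 72*I*√2 ≈ 1440.0 + 101.82*I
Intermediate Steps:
y(I, f) = -2*I - 2*f (y(I, f) = -2*(f + I) = -2*(I + f) = -2*I - 2*f)
-(-72)*(y(-5, -5) + √(0 + ((2 - 2) - 2))) = -(-72)*((-2*(-5) - 2*(-5)) + √(0 + ((2 - 2) - 2))) = -(-72)*((10 + 10) + √(0 + (0 - 2))) = -(-72)*(20 + √(0 - 2)) = -(-72)*(20 + √(-2)) = -(-72)*(20 + I*√2) = -24*(-60 - 3*I*√2) = 1440 + 72*I*√2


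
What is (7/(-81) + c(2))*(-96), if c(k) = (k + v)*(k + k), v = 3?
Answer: -51616/27 ≈ -1911.7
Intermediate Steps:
c(k) = 2*k*(3 + k) (c(k) = (k + 3)*(k + k) = (3 + k)*(2*k) = 2*k*(3 + k))
(7/(-81) + c(2))*(-96) = (7/(-81) + 2*2*(3 + 2))*(-96) = (7*(-1/81) + 2*2*5)*(-96) = (-7/81 + 20)*(-96) = (1613/81)*(-96) = -51616/27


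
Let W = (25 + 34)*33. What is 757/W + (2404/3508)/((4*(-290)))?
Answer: 768941093/1980722040 ≈ 0.38821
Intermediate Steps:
W = 1947 (W = 59*33 = 1947)
757/W + (2404/3508)/((4*(-290))) = 757/1947 + (2404/3508)/((4*(-290))) = 757*(1/1947) + (2404*(1/3508))/(-1160) = 757/1947 + (601/877)*(-1/1160) = 757/1947 - 601/1017320 = 768941093/1980722040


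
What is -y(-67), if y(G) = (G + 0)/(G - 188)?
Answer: -67/255 ≈ -0.26274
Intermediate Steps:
y(G) = G/(-188 + G)
-y(-67) = -(-67)/(-188 - 67) = -(-67)/(-255) = -(-67)*(-1)/255 = -1*67/255 = -67/255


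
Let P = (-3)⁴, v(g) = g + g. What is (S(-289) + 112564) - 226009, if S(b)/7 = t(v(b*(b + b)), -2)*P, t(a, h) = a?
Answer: 189312183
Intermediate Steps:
v(g) = 2*g
P = 81
S(b) = 2268*b² (S(b) = 7*((2*(b*(b + b)))*81) = 7*((2*(b*(2*b)))*81) = 7*((2*(2*b²))*81) = 7*((4*b²)*81) = 7*(324*b²) = 2268*b²)
(S(-289) + 112564) - 226009 = (2268*(-289)² + 112564) - 226009 = (2268*83521 + 112564) - 226009 = (189425628 + 112564) - 226009 = 189538192 - 226009 = 189312183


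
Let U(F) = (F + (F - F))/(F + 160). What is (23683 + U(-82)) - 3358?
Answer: 792634/39 ≈ 20324.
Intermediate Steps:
U(F) = F/(160 + F) (U(F) = (F + 0)/(160 + F) = F/(160 + F))
(23683 + U(-82)) - 3358 = (23683 - 82/(160 - 82)) - 3358 = (23683 - 82/78) - 3358 = (23683 - 82*1/78) - 3358 = (23683 - 41/39) - 3358 = 923596/39 - 3358 = 792634/39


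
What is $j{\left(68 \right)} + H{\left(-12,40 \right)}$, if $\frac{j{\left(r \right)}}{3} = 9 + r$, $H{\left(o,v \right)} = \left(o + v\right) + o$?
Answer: $247$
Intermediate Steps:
$H{\left(o,v \right)} = v + 2 o$
$j{\left(r \right)} = 27 + 3 r$ ($j{\left(r \right)} = 3 \left(9 + r\right) = 27 + 3 r$)
$j{\left(68 \right)} + H{\left(-12,40 \right)} = \left(27 + 3 \cdot 68\right) + \left(40 + 2 \left(-12\right)\right) = \left(27 + 204\right) + \left(40 - 24\right) = 231 + 16 = 247$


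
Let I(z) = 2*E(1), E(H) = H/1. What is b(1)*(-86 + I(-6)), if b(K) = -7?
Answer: 588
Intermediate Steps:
E(H) = H (E(H) = H*1 = H)
I(z) = 2 (I(z) = 2*1 = 2)
b(1)*(-86 + I(-6)) = -7*(-86 + 2) = -7*(-84) = 588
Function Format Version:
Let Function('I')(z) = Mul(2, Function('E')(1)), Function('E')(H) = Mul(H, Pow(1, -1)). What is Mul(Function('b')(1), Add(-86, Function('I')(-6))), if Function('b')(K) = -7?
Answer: 588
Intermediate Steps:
Function('E')(H) = H (Function('E')(H) = Mul(H, 1) = H)
Function('I')(z) = 2 (Function('I')(z) = Mul(2, 1) = 2)
Mul(Function('b')(1), Add(-86, Function('I')(-6))) = Mul(-7, Add(-86, 2)) = Mul(-7, -84) = 588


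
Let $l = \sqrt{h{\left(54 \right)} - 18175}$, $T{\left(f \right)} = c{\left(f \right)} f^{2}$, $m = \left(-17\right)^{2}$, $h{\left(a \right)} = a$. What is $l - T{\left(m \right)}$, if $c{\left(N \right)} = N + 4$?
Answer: $-24471653 + i \sqrt{18121} \approx -2.4472 \cdot 10^{7} + 134.61 i$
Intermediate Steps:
$c{\left(N \right)} = 4 + N$
$m = 289$
$T{\left(f \right)} = f^{2} \left(4 + f\right)$ ($T{\left(f \right)} = \left(4 + f\right) f^{2} = f^{2} \left(4 + f\right)$)
$l = i \sqrt{18121}$ ($l = \sqrt{54 - 18175} = \sqrt{-18121} = i \sqrt{18121} \approx 134.61 i$)
$l - T{\left(m \right)} = i \sqrt{18121} - 289^{2} \left(4 + 289\right) = i \sqrt{18121} - 83521 \cdot 293 = i \sqrt{18121} - 24471653 = -24471653 + i \sqrt{18121}$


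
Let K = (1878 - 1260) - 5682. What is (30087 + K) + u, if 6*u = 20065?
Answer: 170203/6 ≈ 28367.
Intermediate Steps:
u = 20065/6 (u = (⅙)*20065 = 20065/6 ≈ 3344.2)
K = -5064 (K = 618 - 5682 = -5064)
(30087 + K) + u = (30087 - 5064) + 20065/6 = 25023 + 20065/6 = 170203/6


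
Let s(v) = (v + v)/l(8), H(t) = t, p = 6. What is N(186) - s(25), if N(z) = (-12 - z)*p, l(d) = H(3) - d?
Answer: -1178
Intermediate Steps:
l(d) = 3 - d
s(v) = -2*v/5 (s(v) = (v + v)/(3 - 1*8) = (2*v)/(3 - 8) = (2*v)/(-5) = (2*v)*(-⅕) = -2*v/5)
N(z) = -72 - 6*z (N(z) = (-12 - z)*6 = -72 - 6*z)
N(186) - s(25) = (-72 - 6*186) - (-2)*25/5 = (-72 - 1116) - 1*(-10) = -1188 + 10 = -1178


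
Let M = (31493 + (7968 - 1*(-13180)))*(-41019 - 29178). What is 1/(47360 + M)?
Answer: -1/3695192917 ≈ -2.7062e-10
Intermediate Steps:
M = -3695240277 (M = (31493 + (7968 + 13180))*(-70197) = (31493 + 21148)*(-70197) = 52641*(-70197) = -3695240277)
1/(47360 + M) = 1/(47360 - 3695240277) = 1/(-3695192917) = -1/3695192917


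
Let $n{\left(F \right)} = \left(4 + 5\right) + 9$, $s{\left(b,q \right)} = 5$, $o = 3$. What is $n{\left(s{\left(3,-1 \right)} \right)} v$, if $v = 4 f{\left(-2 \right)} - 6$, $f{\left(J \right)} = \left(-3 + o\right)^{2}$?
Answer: $-108$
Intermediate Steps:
$n{\left(F \right)} = 18$ ($n{\left(F \right)} = 9 + 9 = 18$)
$f{\left(J \right)} = 0$ ($f{\left(J \right)} = \left(-3 + 3\right)^{2} = 0^{2} = 0$)
$v = -6$ ($v = 4 \cdot 0 - 6 = 0 - 6 = -6$)
$n{\left(s{\left(3,-1 \right)} \right)} v = 18 \left(-6\right) = -108$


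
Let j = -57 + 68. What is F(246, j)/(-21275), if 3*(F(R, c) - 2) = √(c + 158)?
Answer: -19/63825 ≈ -0.00029769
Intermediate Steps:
j = 11
F(R, c) = 2 + √(158 + c)/3 (F(R, c) = 2 + √(c + 158)/3 = 2 + √(158 + c)/3)
F(246, j)/(-21275) = (2 + √(158 + 11)/3)/(-21275) = (2 + √169/3)*(-1/21275) = (2 + (⅓)*13)*(-1/21275) = (2 + 13/3)*(-1/21275) = (19/3)*(-1/21275) = -19/63825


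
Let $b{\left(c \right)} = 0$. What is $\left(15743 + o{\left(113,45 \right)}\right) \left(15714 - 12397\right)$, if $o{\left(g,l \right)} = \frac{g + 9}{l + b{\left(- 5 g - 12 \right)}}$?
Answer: $\frac{2350283569}{45} \approx 5.2229 \cdot 10^{7}$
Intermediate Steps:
$o{\left(g,l \right)} = \frac{9 + g}{l}$ ($o{\left(g,l \right)} = \frac{g + 9}{l + 0} = \frac{9 + g}{l}$)
$\left(15743 + o{\left(113,45 \right)}\right) \left(15714 - 12397\right) = \left(15743 + \frac{9 + 113}{45}\right) \left(15714 - 12397\right) = \left(15743 + \frac{1}{45} \cdot 122\right) 3317 = \left(15743 + \frac{122}{45}\right) 3317 = \frac{708557}{45} \cdot 3317 = \frac{2350283569}{45}$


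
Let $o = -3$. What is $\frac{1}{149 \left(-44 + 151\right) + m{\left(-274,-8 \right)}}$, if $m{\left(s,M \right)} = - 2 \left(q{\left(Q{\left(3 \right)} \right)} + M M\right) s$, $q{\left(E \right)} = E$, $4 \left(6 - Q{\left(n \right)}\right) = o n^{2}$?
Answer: $\frac{1}{58002} \approx 1.7241 \cdot 10^{-5}$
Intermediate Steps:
$Q{\left(n \right)} = 6 + \frac{3 n^{2}}{4}$ ($Q{\left(n \right)} = 6 - \frac{\left(-3\right) n^{2}}{4} = 6 + \frac{3 n^{2}}{4}$)
$m{\left(s,M \right)} = s \left(- \frac{51}{2} - 2 M^{2}\right)$ ($m{\left(s,M \right)} = - 2 \left(\left(6 + \frac{3 \cdot 3^{2}}{4}\right) + M M\right) s = - 2 \left(\left(6 + \frac{3}{4} \cdot 9\right) + M^{2}\right) s = - 2 \left(\left(6 + \frac{27}{4}\right) + M^{2}\right) s = - 2 \left(\frac{51}{4} + M^{2}\right) s = \left(- \frac{51}{2} - 2 M^{2}\right) s = s \left(- \frac{51}{2} - 2 M^{2}\right)$)
$\frac{1}{149 \left(-44 + 151\right) + m{\left(-274,-8 \right)}} = \frac{1}{149 \left(-44 + 151\right) - - 137 \left(51 + 4 \left(-8\right)^{2}\right)} = \frac{1}{149 \cdot 107 - - 137 \left(51 + 4 \cdot 64\right)} = \frac{1}{15943 - - 137 \left(51 + 256\right)} = \frac{1}{15943 - \left(-137\right) 307} = \frac{1}{15943 + 42059} = \frac{1}{58002}$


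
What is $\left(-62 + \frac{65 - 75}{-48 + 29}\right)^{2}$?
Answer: $\frac{1364224}{361} \approx 3779.0$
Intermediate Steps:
$\left(-62 + \frac{65 - 75}{-48 + 29}\right)^{2} = \left(-62 - \frac{10}{-19}\right)^{2} = \left(-62 - - \frac{10}{19}\right)^{2} = \left(-62 + \frac{10}{19}\right)^{2} = \left(- \frac{1168}{19}\right)^{2} = \frac{1364224}{361}$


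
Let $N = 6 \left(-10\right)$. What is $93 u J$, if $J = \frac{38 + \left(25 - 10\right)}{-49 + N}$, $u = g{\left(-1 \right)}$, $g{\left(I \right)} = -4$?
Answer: $\frac{19716}{109} \approx 180.88$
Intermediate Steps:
$N = -60$
$u = -4$
$J = - \frac{53}{109}$ ($J = \frac{38 + \left(25 - 10\right)}{-49 - 60} = \frac{38 + \left(25 - 10\right)}{-109} = \left(38 + 15\right) \left(- \frac{1}{109}\right) = 53 \left(- \frac{1}{109}\right) = - \frac{53}{109} \approx -0.48624$)
$93 u J = 93 \left(-4\right) \left(- \frac{53}{109}\right) = \left(-372\right) \left(- \frac{53}{109}\right) = \frac{19716}{109}$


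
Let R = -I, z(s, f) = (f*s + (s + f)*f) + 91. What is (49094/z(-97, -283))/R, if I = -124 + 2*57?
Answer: 24547/675410 ≈ 0.036344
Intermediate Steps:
z(s, f) = 91 + f*s + f*(f + s) (z(s, f) = (f*s + (f + s)*f) + 91 = (f*s + f*(f + s)) + 91 = 91 + f*s + f*(f + s))
I = -10 (I = -124 + 114 = -10)
R = 10 (R = -1*(-10) = 10)
(49094/z(-97, -283))/R = (49094/(91 + (-283)² + 2*(-283)*(-97)))/10 = (49094/(91 + 80089 + 54902))*(⅒) = (49094/135082)*(⅒) = (49094*(1/135082))*(⅒) = (24547/67541)*(⅒) = 24547/675410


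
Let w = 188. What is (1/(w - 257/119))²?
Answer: 14161/489073225 ≈ 2.8955e-5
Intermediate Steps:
(1/(w - 257/119))² = (1/(188 - 257/119))² = (1/(22115/119))² = (119/22115)² = 14161/489073225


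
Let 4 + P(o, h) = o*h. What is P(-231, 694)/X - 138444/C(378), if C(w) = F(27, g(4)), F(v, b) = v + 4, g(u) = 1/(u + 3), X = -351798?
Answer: -24349676227/5452869 ≈ -4465.5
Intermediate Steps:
g(u) = 1/(3 + u)
P(o, h) = -4 + h*o (P(o, h) = -4 + o*h = -4 + h*o)
F(v, b) = 4 + v
C(w) = 31 (C(w) = 4 + 27 = 31)
P(-231, 694)/X - 138444/C(378) = (-4 + 694*(-231))/(-351798) - 138444/31 = (-4 - 160314)*(-1/351798) - 138444*1/31 = -160318*(-1/351798) - 138444/31 = 80159/175899 - 138444/31 = -24349676227/5452869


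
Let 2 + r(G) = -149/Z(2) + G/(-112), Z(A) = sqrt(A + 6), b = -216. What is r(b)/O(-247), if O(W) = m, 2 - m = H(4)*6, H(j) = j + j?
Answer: 1/644 + 149*sqrt(2)/184 ≈ 1.1468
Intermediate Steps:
H(j) = 2*j
Z(A) = sqrt(6 + A)
m = -46 (m = 2 - 2*4*6 = 2 - 8*6 = 2 - 1*48 = 2 - 48 = -46)
O(W) = -46
r(G) = -2 - 149*sqrt(2)/4 - G/112 (r(G) = -2 + (-149/sqrt(6 + 2) + G/(-112)) = -2 + (-149*sqrt(2)/4 + G*(-1/112)) = -2 + (-149*sqrt(2)/4 - G/112) = -2 - 149*sqrt(2)/4 - G/112)
r(b)/O(-247) = (-2 - 149*sqrt(2)/4 - 1/112*(-216))/(-46) = (-2 - 149*sqrt(2)/4 + 27/14)*(-1/46) = (-1/14 - 149*sqrt(2)/4)*(-1/46) = 1/644 + 149*sqrt(2)/184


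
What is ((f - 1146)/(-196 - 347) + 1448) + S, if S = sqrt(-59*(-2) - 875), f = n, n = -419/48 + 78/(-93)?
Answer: 1171680317/807984 + I*sqrt(757) ≈ 1450.1 + 27.514*I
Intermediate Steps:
n = -14237/1488 (n = -419*1/48 + 78*(-1/93) = -419/48 - 26/31 = -14237/1488 ≈ -9.5679)
f = -14237/1488 ≈ -9.5679
S = I*sqrt(757) (S = sqrt(118 - 875) = sqrt(-757) = I*sqrt(757) ≈ 27.514*I)
((f - 1146)/(-196 - 347) + 1448) + S = ((-14237/1488 - 1146)/(-196 - 347) + 1448) + I*sqrt(757) = (-1719485/1488/(-543) + 1448) + I*sqrt(757) = (-1719485/1488*(-1/543) + 1448) + I*sqrt(757) = (1719485/807984 + 1448) + I*sqrt(757) = 1171680317/807984 + I*sqrt(757)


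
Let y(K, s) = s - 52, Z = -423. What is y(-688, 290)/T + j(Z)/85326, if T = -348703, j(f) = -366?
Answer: -24655481/4958905363 ≈ -0.0049720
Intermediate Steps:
y(K, s) = -52 + s
y(-688, 290)/T + j(Z)/85326 = (-52 + 290)/(-348703) - 366/85326 = 238*(-1/348703) - 366*1/85326 = -238/348703 - 61/14221 = -24655481/4958905363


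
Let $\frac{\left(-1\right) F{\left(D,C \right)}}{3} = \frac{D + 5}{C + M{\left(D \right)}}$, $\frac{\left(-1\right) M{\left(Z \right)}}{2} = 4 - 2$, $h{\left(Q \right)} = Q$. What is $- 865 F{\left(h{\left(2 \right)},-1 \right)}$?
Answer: $-3633$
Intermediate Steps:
$M{\left(Z \right)} = -4$ ($M{\left(Z \right)} = - 2 \left(4 - 2\right) = \left(-2\right) 2 = -4$)
$F{\left(D,C \right)} = - \frac{3 \left(5 + D\right)}{-4 + C}$ ($F{\left(D,C \right)} = - 3 \frac{D + 5}{C - 4} = - 3 \frac{5 + D}{-4 + C} = - \frac{3 \left(5 + D\right)}{-4 + C}$)
$- 865 F{\left(h{\left(2 \right)},-1 \right)} = - 865 \frac{3 \left(-5 - 2\right)}{-4 - 1} = - 865 \frac{3 \left(-5 - 2\right)}{-5} = - 865 \cdot 3 \left(- \frac{1}{5}\right) \left(-7\right) = \left(-865\right) \frac{21}{5} = -3633$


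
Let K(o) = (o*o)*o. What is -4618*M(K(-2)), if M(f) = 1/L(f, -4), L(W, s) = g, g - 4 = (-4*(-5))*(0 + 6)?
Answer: -2309/62 ≈ -37.242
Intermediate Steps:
g = 124 (g = 4 + (-4*(-5))*(0 + 6) = 4 + 20*6 = 4 + 120 = 124)
K(o) = o³ (K(o) = o²*o = o³)
L(W, s) = 124
M(f) = 1/124
-4618*M(K(-2)) = -4618*1/124 = -2309/62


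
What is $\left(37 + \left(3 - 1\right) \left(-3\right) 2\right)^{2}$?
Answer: $625$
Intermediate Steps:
$\left(37 + \left(3 - 1\right) \left(-3\right) 2\right)^{2} = \left(37 + 2 \left(-3\right) 2\right)^{2} = \left(37 - 12\right)^{2} = 25^{2} = 625$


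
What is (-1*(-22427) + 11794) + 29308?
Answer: 63529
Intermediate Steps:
(-1*(-22427) + 11794) + 29308 = (22427 + 11794) + 29308 = 34221 + 29308 = 63529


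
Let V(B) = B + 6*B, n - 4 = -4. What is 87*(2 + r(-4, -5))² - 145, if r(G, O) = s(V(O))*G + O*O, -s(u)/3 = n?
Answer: 63278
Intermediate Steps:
n = 0 (n = 4 - 4 = 0)
V(B) = 7*B
s(u) = 0 (s(u) = -3*0 = 0)
r(G, O) = O² (r(G, O) = 0*G + O*O = 0 + O² = O²)
87*(2 + r(-4, -5))² - 145 = 87*(2 + (-5)²)² - 145 = 87*(2 + 25)² - 145 = 87*27² - 145 = 87*729 - 145 = 63423 - 145 = 63278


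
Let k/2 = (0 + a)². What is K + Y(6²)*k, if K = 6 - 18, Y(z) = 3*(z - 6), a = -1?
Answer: 168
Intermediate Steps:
Y(z) = -18 + 3*z (Y(z) = 3*(-6 + z) = -18 + 3*z)
K = -12
k = 2 (k = 2*(0 - 1)² = 2*(-1)² = 2*1 = 2)
K + Y(6²)*k = -12 + (-18 + 3*6²)*2 = -12 + (-18 + 3*36)*2 = -12 + (-18 + 108)*2 = -12 + 90*2 = -12 + 180 = 168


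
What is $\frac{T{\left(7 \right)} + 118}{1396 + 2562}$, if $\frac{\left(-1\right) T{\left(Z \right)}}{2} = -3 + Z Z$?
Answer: $\frac{13}{1979} \approx 0.006569$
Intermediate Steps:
$T{\left(Z \right)} = 6 - 2 Z^{2}$ ($T{\left(Z \right)} = - 2 \left(-3 + Z Z\right) = - 2 \left(-3 + Z^{2}\right) = 6 - 2 Z^{2}$)
$\frac{T{\left(7 \right)} + 118}{1396 + 2562} = \frac{\left(6 - 2 \cdot 7^{2}\right) + 118}{1396 + 2562} = \frac{\left(6 - 98\right) + 118}{3958} = \left(\left(6 - 98\right) + 118\right) \frac{1}{3958} = \left(-92 + 118\right) \frac{1}{3958} = 26 \cdot \frac{1}{3958} = \frac{13}{1979}$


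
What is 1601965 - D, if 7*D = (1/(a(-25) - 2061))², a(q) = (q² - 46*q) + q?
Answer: 1084605597354/677047 ≈ 1.6020e+6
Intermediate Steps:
a(q) = q² - 45*q
D = 1/677047 (D = (1/(-25*(-45 - 25) - 2061))²/7 = (1/(-25*(-70) - 2061))²/7 = (1/(1750 - 2061))²/7 = (1/(-311))²/7 = (-1/311)²/7 = (⅐)*(1/96721) = 1/677047 ≈ 1.4770e-6)
1601965 - D = 1601965 - 1*1/677047 = 1601965 - 1/677047 = 1084605597354/677047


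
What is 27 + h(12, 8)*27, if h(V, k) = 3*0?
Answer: 27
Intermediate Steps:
h(V, k) = 0
27 + h(12, 8)*27 = 27 + 0*27 = 27 + 0 = 27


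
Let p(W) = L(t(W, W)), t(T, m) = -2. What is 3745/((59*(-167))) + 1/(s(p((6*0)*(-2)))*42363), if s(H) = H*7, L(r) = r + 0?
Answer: -2221101943/5843636946 ≈ -0.38009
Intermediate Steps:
L(r) = r
p(W) = -2
s(H) = 7*H
3745/((59*(-167))) + 1/(s(p((6*0)*(-2)))*42363) = 3745/((59*(-167))) + 1/((7*(-2))*42363) = 3745/(-9853) + (1/42363)/(-14) = 3745*(-1/9853) - 1/14*1/42363 = -3745/9853 - 1/593082 = -2221101943/5843636946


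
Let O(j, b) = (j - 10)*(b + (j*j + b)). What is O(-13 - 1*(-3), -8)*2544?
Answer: -4273920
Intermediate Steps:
O(j, b) = (-10 + j)*(j² + 2*b) (O(j, b) = (-10 + j)*(b + (j² + b)) = (-10 + j)*(b + (b + j²)) = (-10 + j)*(j² + 2*b))
O(-13 - 1*(-3), -8)*2544 = ((-13 - 1*(-3))³ - 20*(-8) - 10*(-13 - 1*(-3))² + 2*(-8)*(-13 - 1*(-3)))*2544 = ((-13 + 3)³ + 160 - 10*(-13 + 3)² + 2*(-8)*(-13 + 3))*2544 = ((-10)³ + 160 - 10*(-10)² + 2*(-8)*(-10))*2544 = (-1000 + 160 - 10*100 + 160)*2544 = (-1000 + 160 - 1000 + 160)*2544 = -1680*2544 = -4273920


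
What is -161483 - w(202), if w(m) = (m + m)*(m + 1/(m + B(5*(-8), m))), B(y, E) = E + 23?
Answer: -103800261/427 ≈ -2.4309e+5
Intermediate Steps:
B(y, E) = 23 + E
w(m) = 2*m*(m + 1/(23 + 2*m)) (w(m) = (m + m)*(m + 1/(m + (23 + m))) = (2*m)*(m + 1/(23 + 2*m)) = 2*m*(m + 1/(23 + 2*m)))
-161483 - w(202) = -161483 - 2*202*(1 + 202² + 202*(23 + 202))/(23 + 2*202) = -161483 - 2*202*(1 + 40804 + 202*225)/(23 + 404) = -161483 - 2*202*(1 + 40804 + 45450)/427 = -161483 - 2*202*86255/427 = -161483 - 1*34847020/427 = -161483 - 34847020/427 = -103800261/427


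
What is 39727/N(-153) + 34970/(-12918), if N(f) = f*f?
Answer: -50903224/50399577 ≈ -1.0100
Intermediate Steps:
N(f) = f**2
39727/N(-153) + 34970/(-12918) = 39727/((-153)**2) + 34970/(-12918) = 39727/23409 + 34970*(-1/12918) = 39727*(1/23409) - 17485/6459 = 39727/23409 - 17485/6459 = -50903224/50399577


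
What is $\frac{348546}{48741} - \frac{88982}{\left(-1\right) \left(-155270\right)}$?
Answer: $\frac{754267663}{114666895} \approx 6.5779$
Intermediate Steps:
$\frac{348546}{48741} - \frac{88982}{\left(-1\right) \left(-155270\right)} = 348546 \cdot \frac{1}{48741} - \frac{88982}{155270} = \frac{10562}{1477} - \frac{44491}{77635} = \frac{754267663}{114666895}$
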